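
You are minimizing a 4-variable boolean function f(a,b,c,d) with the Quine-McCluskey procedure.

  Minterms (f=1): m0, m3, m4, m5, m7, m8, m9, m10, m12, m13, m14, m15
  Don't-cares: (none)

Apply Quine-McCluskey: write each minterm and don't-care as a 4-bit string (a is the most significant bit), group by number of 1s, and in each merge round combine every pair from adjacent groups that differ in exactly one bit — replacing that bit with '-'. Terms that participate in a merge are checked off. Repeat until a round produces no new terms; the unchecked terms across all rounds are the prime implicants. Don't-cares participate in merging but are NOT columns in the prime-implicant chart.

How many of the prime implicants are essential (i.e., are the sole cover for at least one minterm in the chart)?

Round 0: 0000✓ 0011✓ 0100✓ 0101✓ 0111✓ 1000✓ 1001✓ 1010✓ 1100✓ 1101✓ 1110✓ 1111✓
Round 1: -000✓ -100✓ -101✓ -111✓ 0-00✓ 0-11 01-1✓ 010-✓ 1-00✓ 1-01✓ 1-10✓ 10-0✓ 100-✓ 11-0✓ 11-1✓ 110-✓ 111-✓
Round 2: --00 -1-1 -10- 1--0 1-0- 11--
PIs = {--00, -1-1, -10-, 0-11, 1--0, 1-0-, 11--}
Coverage chart:
  m0: --00 ←essential
  m3: 0-11 ←essential
  m4: --00,-10-
  m5: -1-1,-10-
  m7: -1-1,0-11
  m8: --00,1--0,1-0-
  m9: 1-0- ←essential
  m10: 1--0 ←essential
  m12: --00,-10-,1--0,1-0-,11--
  m13: -1-1,-10-,1-0-,11--
  m14: 1--0,11--
  m15: -1-1,11--
Essential: --00, 0-11, 1--0, 1-0-

4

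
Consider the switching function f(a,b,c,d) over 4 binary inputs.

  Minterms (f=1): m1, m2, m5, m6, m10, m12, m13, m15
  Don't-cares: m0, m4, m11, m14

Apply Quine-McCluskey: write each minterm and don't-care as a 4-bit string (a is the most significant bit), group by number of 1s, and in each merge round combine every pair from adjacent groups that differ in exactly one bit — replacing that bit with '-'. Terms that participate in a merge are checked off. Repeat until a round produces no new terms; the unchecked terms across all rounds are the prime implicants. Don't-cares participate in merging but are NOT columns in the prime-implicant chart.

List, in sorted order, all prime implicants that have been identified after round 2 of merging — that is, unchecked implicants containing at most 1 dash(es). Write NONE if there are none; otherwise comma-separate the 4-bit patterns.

size-2^0 implicants → 0000(✓)  0001(✓)  0010(✓)  0100(✓)  0101(✓)  0110(✓)  1010(✓)  1011(✓)  1100(✓)  1101(✓)  1110(✓)  1111(✓)
size-2^1 implicants → -010(✓)  -100(✓)  -101(✓)  -110(✓)  0-00(✓)  0-01(✓)  0-10(✓)  00-0(✓)  000-(✓)  01-0(✓)  010-(✓)  1-10(✓)  1-11(✓)  101-(✓)  11-0(✓)  11-1(✓)  110-(✓)  111-(✓)
size-2^2 implicants → --10  -1-0  -10-  0--0  0-0-  1-1-  11--
Unchecked terms (primes): --10, -1-0, -10-, 0--0, 0-0-, 1-1-, 11--

NONE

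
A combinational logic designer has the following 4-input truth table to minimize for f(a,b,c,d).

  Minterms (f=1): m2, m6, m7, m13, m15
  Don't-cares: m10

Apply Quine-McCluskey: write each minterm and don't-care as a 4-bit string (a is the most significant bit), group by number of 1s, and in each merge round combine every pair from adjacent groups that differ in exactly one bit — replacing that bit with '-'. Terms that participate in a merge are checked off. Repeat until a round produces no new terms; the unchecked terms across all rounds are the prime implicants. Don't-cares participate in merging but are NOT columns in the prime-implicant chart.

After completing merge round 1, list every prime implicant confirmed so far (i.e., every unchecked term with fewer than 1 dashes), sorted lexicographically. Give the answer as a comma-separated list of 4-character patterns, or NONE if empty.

NONE

size-2^0 implicants → 0010(✓)  0110(✓)  0111(✓)  1010(✓)  1101(✓)  1111(✓)
size-2^1 implicants → -010  -111  0-10  011-  11-1
Unchecked terms (primes): -010, -111, 0-10, 011-, 11-1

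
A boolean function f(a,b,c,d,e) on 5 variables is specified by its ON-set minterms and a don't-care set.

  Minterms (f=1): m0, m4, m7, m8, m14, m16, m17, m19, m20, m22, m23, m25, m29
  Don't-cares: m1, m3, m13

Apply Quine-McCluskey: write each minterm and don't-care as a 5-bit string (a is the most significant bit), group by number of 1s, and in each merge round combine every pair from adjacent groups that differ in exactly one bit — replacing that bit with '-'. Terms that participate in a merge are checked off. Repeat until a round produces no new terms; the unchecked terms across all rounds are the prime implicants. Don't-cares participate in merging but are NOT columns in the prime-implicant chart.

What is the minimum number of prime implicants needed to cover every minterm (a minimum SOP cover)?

Round 0: 00000✓ 00001✓ 00011✓ 00100✓ 00111✓ 01000✓ 01101✓ 01110 10000✓ 10001✓ 10011✓ 10100✓ 10110✓ 10111✓ 11001✓ 11101✓
Round 1: -0000✓ -0001✓ -0011✓ -0100✓ -0111✓ -1101 0-000 00-00✓ 00-11✓ 000-1✓ 0000-✓ 1-001 10-00✓ 10-11✓ 100-1✓ 1000-✓ 101-0 1011- 11-01
Round 2: -0-00 -0-11 -00-1 -000-
PIs = {-0-00, -0-11, -00-1, -000-, -1101, 0-000, 01110, 1-001, 101-0, 1011-, 11-01}
Coverage chart:
  m0: -0-00,-000-,0-000
  m4: -0-00 ←essential
  m7: -0-11 ←essential
  m8: 0-000 ←essential
  m14: 01110 ←essential
  m16: -0-00,-000-
  m17: -00-1,-000-,1-001
  m19: -0-11,-00-1
  m20: -0-00,101-0
  m22: 101-0,1011-
  m23: -0-11,1011-
  m25: 1-001,11-01
  m29: -1101,11-01
Essential: -0-00, -0-11, 0-000, 01110
Petrick residual → -00-1, 101-0, 11-01
Min cover (7 terms): b'd'e' + b'de + b'c'e + a'c'd'e' + a'bcde' + ab'ce' + abd'e

7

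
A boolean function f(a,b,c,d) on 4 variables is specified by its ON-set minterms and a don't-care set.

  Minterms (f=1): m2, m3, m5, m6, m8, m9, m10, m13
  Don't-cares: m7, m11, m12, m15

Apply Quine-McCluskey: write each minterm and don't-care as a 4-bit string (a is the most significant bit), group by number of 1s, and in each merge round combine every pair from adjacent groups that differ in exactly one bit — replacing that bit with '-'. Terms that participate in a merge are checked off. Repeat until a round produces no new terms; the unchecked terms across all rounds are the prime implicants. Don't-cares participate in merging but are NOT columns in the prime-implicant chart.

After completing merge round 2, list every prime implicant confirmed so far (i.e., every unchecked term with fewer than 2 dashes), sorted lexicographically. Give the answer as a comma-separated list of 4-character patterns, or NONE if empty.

NONE

size-2^0 implicants → 0010(✓)  0011(✓)  0101(✓)  0110(✓)  0111(✓)  1000(✓)  1001(✓)  1010(✓)  1011(✓)  1100(✓)  1101(✓)  1111(✓)
size-2^1 implicants → -010(✓)  -011(✓)  -101(✓)  -111(✓)  0-10(✓)  0-11(✓)  001-(✓)  01-1(✓)  011-(✓)  1-00(✓)  1-01(✓)  1-11(✓)  10-0(✓)  10-1(✓)  100-(✓)  101-(✓)  11-1(✓)  110-(✓)
size-2^2 implicants → --11  -01-  -1-1  0-1-  1--1  1-0-  10--
Unchecked terms (primes): --11, -01-, -1-1, 0-1-, 1--1, 1-0-, 10--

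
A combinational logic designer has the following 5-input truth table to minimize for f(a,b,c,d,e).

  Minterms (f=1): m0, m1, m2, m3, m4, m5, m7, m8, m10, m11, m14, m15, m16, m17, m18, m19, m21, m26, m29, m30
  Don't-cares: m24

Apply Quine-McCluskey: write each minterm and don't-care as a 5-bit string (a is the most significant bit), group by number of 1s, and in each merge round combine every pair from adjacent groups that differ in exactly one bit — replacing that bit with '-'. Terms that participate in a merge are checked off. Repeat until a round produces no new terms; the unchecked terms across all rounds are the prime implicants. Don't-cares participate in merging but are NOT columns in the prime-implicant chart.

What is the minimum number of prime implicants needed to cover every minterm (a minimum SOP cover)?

6

size-2^0 implicants → 00000(✓)  00001(✓)  00010(✓)  00011(✓)  00100(✓)  00101(✓)  00111(✓)  01000(✓)  01010(✓)  01011(✓)  01110(✓)  01111(✓)  10000(✓)  10001(✓)  10010(✓)  10011(✓)  10101(✓)  11000(✓)  11010(✓)  11101(✓)  11110(✓)
size-2^1 implicants → -0000(✓)  -0001(✓)  -0010(✓)  -0011(✓)  -0101(✓)  -1000(✓)  -1010(✓)  -1110(✓)  0-000(✓)  0-010(✓)  0-011(✓)  0-111(✓)  00-00(✓)  00-01(✓)  00-11(✓)  000-0(✓)  000-1(✓)  0000-(✓)  0001-(✓)  001-1(✓)  0010-(✓)  01-10(✓)  01-11(✓)  010-0(✓)  0101-(✓)  0111-(✓)  1-000(✓)  1-010(✓)  1-101  10-01(✓)  100-0(✓)  100-1(✓)  1000-(✓)  1001-(✓)  11-10(✓)  110-0(✓)
size-2^2 implicants → --000(✓)  --010(✓)  -0-01  -00-0(✓)  -00-1(✓)  -000-(✓)  -001-(✓)  -1-10  -10-0(✓)  0--11  0-0-0(✓)  0-01-  00--1  00-0-  000--(✓)  01-1-  1-0-0(✓)  100--(✓)
size-2^3 implicants → --0-0  -00--
Unchecked terms (primes): --0-0, -0-01, -00--, -1-10, 0--11, 0-01-, 00--1, 00-0-, 01-1-, 1-101
Minterm coverage:
  m0 ⊆ --0-0,-00--,00-0-
  m1 ⊆ -0-01,-00--,00--1,00-0-
  m2 ⊆ --0-0,-00--,0-01-
  m3 ⊆ -00--,0--11,0-01-,00--1
  m4 ⊆ 00-0- [E]
  m5 ⊆ -0-01,00--1,00-0-
  m7 ⊆ 0--11,00--1
  m8 ⊆ --0-0 [E]
  m10 ⊆ --0-0,-1-10,0-01-,01-1-
  m11 ⊆ 0--11,0-01-,01-1-
  m14 ⊆ -1-10,01-1-
  m15 ⊆ 0--11,01-1-
  m16 ⊆ --0-0,-00--
  m17 ⊆ -0-01,-00--
  m18 ⊆ --0-0,-00--
  m19 ⊆ -00-- [E]
  m21 ⊆ -0-01,1-101
  m26 ⊆ --0-0,-1-10
  m29 ⊆ 1-101 [E]
  m30 ⊆ -1-10 [E]
E = {--0-0, -00--, -1-10, 00-0-, 1-101}
Petrick residual → 0--11
Cover = c'e' + b'c' + bde' + a'de + a'b'd' + acd'e  |cover|=6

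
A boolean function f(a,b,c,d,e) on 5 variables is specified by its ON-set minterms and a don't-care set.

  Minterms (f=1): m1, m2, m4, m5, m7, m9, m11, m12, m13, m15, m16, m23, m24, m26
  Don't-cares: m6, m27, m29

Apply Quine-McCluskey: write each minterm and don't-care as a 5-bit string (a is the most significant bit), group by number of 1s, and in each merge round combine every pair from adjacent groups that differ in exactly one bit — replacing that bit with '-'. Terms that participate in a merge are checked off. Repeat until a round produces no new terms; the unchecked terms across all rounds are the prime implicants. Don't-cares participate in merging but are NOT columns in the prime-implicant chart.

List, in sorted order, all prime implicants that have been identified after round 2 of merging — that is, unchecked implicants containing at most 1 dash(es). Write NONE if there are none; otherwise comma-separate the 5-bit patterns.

-0111, -1011, -1101, 00-10, 1-000, 110-0, 1101-

[col 0] 00001*, 00010*, 00100*, 00101*, 00110*, 00111*, 01001*, 01011*, 01100*, 01101*, 01111*, 10000*, 10111*, 11000*, 11010*, 11011*, 11101*
[col 1] -0111, -1011, -1101, 0-001*, 0-100*, 0-101*, 0-111*, 00-01*, 00-10, 001-0*, 001-1*, 0010-*, 0011-*, 01-01*, 01-11*, 010-1*, 011-1*, 0110-*, 1-000, 110-0, 1101-
[col 2] 0--01, 0-1-1, 0-10-, 001--, 01--1
Prime implicants: -0111, -1011, -1101, 0--01, 0-1-1, 0-10-, 00-10, 001--, 01--1, 1-000, 110-0, 1101-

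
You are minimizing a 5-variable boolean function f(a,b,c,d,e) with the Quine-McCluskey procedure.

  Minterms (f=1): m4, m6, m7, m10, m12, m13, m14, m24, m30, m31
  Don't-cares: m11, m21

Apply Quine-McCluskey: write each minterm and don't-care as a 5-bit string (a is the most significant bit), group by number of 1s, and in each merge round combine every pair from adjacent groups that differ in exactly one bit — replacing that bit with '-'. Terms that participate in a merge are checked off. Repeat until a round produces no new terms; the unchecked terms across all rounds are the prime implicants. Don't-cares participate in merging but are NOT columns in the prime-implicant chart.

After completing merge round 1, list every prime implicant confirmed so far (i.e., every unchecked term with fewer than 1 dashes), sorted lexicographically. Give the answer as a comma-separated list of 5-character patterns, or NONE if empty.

size-2^0 implicants → 00100(✓)  00110(✓)  00111(✓)  01010(✓)  01011(✓)  01100(✓)  01101(✓)  01110(✓)  10101  11000  11110(✓)  11111(✓)
size-2^1 implicants → -1110  0-100(✓)  0-110(✓)  001-0(✓)  0011-  01-10  0101-  011-0(✓)  0110-  1111-
size-2^2 implicants → 0-1-0
Unchecked terms (primes): -1110, 0-1-0, 0011-, 01-10, 0101-, 0110-, 10101, 11000, 1111-

10101, 11000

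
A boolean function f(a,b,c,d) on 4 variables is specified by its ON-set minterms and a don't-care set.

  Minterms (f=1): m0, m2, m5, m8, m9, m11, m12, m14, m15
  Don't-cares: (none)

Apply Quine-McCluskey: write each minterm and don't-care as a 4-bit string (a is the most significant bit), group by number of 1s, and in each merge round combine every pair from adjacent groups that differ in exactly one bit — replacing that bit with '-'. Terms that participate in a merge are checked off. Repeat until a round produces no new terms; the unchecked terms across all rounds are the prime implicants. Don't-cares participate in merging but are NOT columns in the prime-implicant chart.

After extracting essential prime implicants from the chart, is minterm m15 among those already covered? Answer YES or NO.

NO

size-2^0 implicants → 0000(✓)  0010(✓)  0101  1000(✓)  1001(✓)  1011(✓)  1100(✓)  1110(✓)  1111(✓)
size-2^1 implicants → -000  00-0  1-00  1-11  10-1  100-  11-0  111-
Unchecked terms (primes): -000, 00-0, 0101, 1-00, 1-11, 10-1, 100-, 11-0, 111-
Minterm coverage:
  m0 ⊆ -000,00-0
  m2 ⊆ 00-0 [E]
  m5 ⊆ 0101 [E]
  m8 ⊆ -000,1-00,100-
  m9 ⊆ 10-1,100-
  m11 ⊆ 1-11,10-1
  m12 ⊆ 1-00,11-0
  m14 ⊆ 11-0,111-
  m15 ⊆ 1-11,111-
E = {00-0, 0101}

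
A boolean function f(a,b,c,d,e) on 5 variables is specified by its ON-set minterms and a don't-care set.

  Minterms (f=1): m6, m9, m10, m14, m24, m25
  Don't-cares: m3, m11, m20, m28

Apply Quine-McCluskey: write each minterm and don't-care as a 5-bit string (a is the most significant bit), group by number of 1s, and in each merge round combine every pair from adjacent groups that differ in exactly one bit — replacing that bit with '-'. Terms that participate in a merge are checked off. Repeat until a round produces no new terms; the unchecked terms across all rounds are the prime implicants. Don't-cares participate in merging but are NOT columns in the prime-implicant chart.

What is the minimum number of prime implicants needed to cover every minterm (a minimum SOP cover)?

Round 0: 00011✓ 00110✓ 01001✓ 01010✓ 01011✓ 01110✓ 10100✓ 11000✓ 11001✓ 11100✓
Round 1: -1001 0-011 0-110 01-10 010-1 0101- 1-100 11-00 1100-
PIs = {-1001, 0-011, 0-110, 01-10, 010-1, 0101-, 1-100, 11-00, 1100-}
Coverage chart:
  m6: 0-110 ←essential
  m9: -1001,010-1
  m10: 01-10,0101-
  m14: 0-110,01-10
  m24: 11-00,1100-
  m25: -1001,1100-
Essential: 0-110
Petrick residual → -1001, 01-10, 11-00
Min cover (4 terms): bc'd'e + a'cde' + a'bde' + abd'e'

4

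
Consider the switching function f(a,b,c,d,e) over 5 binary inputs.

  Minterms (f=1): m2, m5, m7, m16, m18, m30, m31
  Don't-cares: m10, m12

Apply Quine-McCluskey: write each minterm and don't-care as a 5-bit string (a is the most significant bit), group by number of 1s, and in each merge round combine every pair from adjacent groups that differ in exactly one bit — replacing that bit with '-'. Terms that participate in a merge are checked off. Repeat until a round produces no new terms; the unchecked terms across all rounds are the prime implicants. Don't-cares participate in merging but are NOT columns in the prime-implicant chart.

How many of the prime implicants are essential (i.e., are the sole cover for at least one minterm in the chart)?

[col 0] 00010*, 00101*, 00111*, 01010*, 01100, 10000*, 10010*, 11110*, 11111*
[col 1] -0010, 0-010, 001-1, 100-0, 1111-
Prime implicants: -0010, 0-010, 001-1, 01100, 100-0, 1111-
PI chart (minterm → PIs covering it):
  2 | -0010,0-010
  5 | 001-1  (sole → essential)
  7 | 001-1  (sole → essential)
  16 | 100-0  (sole → essential)
  18 | -0010,100-0
  30 | 1111-  (sole → essential)
  31 | 1111-  (sole → essential)
Essential prime implicants: 001-1, 100-0, 1111-

3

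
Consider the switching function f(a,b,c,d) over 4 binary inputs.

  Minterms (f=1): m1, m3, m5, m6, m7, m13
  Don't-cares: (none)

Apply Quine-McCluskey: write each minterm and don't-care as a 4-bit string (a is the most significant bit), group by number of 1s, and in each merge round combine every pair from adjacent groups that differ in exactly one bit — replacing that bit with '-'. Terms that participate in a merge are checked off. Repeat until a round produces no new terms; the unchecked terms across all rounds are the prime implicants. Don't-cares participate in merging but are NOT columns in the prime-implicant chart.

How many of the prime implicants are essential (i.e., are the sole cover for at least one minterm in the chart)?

3

[col 0] 0001*, 0011*, 0101*, 0110*, 0111*, 1101*
[col 1] -101, 0-01*, 0-11*, 00-1*, 01-1*, 011-
[col 2] 0--1
Prime implicants: -101, 0--1, 011-
PI chart (minterm → PIs covering it):
  1 | 0--1  (sole → essential)
  3 | 0--1  (sole → essential)
  5 | -101,0--1
  6 | 011-  (sole → essential)
  7 | 0--1,011-
  13 | -101  (sole → essential)
Essential prime implicants: -101, 0--1, 011-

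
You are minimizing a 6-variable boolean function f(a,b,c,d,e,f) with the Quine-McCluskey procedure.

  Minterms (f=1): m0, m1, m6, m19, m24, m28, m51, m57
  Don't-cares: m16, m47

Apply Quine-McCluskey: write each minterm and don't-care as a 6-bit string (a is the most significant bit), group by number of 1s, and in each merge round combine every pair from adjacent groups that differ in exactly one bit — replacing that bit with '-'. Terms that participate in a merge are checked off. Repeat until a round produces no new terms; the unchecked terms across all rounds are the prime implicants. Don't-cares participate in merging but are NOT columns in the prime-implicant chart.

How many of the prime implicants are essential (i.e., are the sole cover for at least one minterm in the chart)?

5

[col 0] 000000*, 000001*, 000110, 010000*, 010011*, 011000*, 011100*, 101111, 110011*, 111001
[col 1] -10011, 0-0000, 00000-, 01-000, 011-00
Prime implicants: -10011, 0-0000, 00000-, 000110, 01-000, 011-00, 101111, 111001
PI chart (minterm → PIs covering it):
  0 | 0-0000,00000-
  1 | 00000-  (sole → essential)
  6 | 000110  (sole → essential)
  19 | -10011  (sole → essential)
  24 | 01-000,011-00
  28 | 011-00  (sole → essential)
  51 | -10011  (sole → essential)
  57 | 111001  (sole → essential)
Essential prime implicants: -10011, 00000-, 000110, 011-00, 111001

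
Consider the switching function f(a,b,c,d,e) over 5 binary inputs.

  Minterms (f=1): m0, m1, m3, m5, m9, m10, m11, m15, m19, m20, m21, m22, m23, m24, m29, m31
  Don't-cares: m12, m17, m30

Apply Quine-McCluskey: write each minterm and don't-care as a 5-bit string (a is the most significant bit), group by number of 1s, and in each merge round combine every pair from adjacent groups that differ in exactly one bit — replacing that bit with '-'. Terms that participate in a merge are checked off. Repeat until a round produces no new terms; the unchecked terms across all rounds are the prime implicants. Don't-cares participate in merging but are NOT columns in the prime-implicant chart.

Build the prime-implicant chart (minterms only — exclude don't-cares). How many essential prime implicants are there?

Round 0: 00000✓ 00001✓ 00011✓ 00101✓ 01001✓ 01010✓ 01011✓ 01100 01111✓ 10001✓ 10011✓ 10100✓ 10101✓ 10110✓ 10111✓ 11000 11101✓ 11110✓ 11111✓
Round 1: -0001✓ -0011✓ -0101✓ -1111 0-001✓ 0-011✓ 00-01✓ 000-1✓ 0000- 01-11 010-1✓ 0101- 1-101✓ 1-110✓ 1-111✓ 10-01✓ 10-11✓ 100-1✓ 101-0✓ 101-1✓ 1010-✓ 1011-✓ 111-1✓ 1111-✓
Round 2: -0-01 -00-1 0-0-1 1-1-1 1-11- 10--1 101--
PIs = {-0-01, -00-1, -1111, 0-0-1, 0000-, 01-11, 0101-, 01100, 1-1-1, 1-11-, 10--1, 101--, 11000}
Coverage chart:
  m0: 0000- ←essential
  m1: -0-01,-00-1,0-0-1,0000-
  m3: -00-1,0-0-1
  m5: -0-01 ←essential
  m9: 0-0-1 ←essential
  m10: 0101- ←essential
  m11: 0-0-1,01-11,0101-
  m15: -1111,01-11
  m19: -00-1,10--1
  m20: 101-- ←essential
  m21: -0-01,1-1-1,10--1,101--
  m22: 1-11-,101--
  m23: 1-1-1,1-11-,10--1,101--
  m24: 11000 ←essential
  m29: 1-1-1 ←essential
  m31: -1111,1-1-1,1-11-
Essential: -0-01, 0-0-1, 0000-, 0101-, 1-1-1, 101--, 11000

7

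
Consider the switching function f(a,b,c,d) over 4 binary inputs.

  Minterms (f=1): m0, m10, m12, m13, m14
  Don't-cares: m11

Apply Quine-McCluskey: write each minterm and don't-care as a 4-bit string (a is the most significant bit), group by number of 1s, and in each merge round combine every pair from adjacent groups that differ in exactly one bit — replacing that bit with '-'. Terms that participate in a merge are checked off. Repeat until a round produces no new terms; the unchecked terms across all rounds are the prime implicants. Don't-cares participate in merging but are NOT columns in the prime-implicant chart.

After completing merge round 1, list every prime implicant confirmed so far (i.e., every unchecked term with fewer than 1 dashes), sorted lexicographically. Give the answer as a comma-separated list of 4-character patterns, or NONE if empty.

0000

Round 0: 0000 1010✓ 1011✓ 1100✓ 1101✓ 1110✓
Round 1: 1-10 101- 11-0 110-
PIs = {0000, 1-10, 101-, 11-0, 110-}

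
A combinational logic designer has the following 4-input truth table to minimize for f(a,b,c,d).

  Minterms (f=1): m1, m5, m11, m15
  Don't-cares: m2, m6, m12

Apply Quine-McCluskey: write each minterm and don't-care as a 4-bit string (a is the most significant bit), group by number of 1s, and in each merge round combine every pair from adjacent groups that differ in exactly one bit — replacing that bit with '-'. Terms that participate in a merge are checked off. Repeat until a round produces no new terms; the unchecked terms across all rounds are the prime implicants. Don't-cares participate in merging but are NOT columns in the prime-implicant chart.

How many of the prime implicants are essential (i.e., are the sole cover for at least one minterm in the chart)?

Round 0: 0001✓ 0010✓ 0101✓ 0110✓ 1011✓ 1100 1111✓
Round 1: 0-01 0-10 1-11
PIs = {0-01, 0-10, 1-11, 1100}
Coverage chart:
  m1: 0-01 ←essential
  m5: 0-01 ←essential
  m11: 1-11 ←essential
  m15: 1-11 ←essential
Essential: 0-01, 1-11

2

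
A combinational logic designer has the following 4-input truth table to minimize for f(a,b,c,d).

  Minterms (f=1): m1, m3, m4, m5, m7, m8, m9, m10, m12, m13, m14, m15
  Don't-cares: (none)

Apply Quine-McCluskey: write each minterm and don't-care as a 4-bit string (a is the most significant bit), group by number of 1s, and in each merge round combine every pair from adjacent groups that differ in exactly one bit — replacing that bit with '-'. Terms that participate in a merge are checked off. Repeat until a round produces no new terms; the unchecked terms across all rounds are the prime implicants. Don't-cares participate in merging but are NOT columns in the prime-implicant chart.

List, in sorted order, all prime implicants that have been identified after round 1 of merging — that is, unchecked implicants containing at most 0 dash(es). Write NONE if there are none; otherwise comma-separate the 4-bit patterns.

Round 0: 0001✓ 0011✓ 0100✓ 0101✓ 0111✓ 1000✓ 1001✓ 1010✓ 1100✓ 1101✓ 1110✓ 1111✓
Round 1: -001✓ -100✓ -101✓ -111✓ 0-01✓ 0-11✓ 00-1✓ 01-1✓ 010-✓ 1-00✓ 1-01✓ 1-10✓ 10-0✓ 100-✓ 11-0✓ 11-1✓ 110-✓ 111-✓
Round 2: --01 -1-1 -10- 0--1 1--0 1-0- 11--
PIs = {--01, -1-1, -10-, 0--1, 1--0, 1-0-, 11--}

NONE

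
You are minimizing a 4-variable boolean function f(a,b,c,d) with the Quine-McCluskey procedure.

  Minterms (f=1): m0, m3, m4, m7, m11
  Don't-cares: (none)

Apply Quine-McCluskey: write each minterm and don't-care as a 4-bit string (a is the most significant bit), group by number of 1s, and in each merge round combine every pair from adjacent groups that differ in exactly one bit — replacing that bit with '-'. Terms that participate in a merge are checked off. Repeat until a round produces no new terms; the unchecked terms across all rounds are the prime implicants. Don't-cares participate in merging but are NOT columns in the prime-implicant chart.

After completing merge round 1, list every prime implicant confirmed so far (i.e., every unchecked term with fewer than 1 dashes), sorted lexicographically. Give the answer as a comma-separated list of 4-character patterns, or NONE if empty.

NONE

Round 0: 0000✓ 0011✓ 0100✓ 0111✓ 1011✓
Round 1: -011 0-00 0-11
PIs = {-011, 0-00, 0-11}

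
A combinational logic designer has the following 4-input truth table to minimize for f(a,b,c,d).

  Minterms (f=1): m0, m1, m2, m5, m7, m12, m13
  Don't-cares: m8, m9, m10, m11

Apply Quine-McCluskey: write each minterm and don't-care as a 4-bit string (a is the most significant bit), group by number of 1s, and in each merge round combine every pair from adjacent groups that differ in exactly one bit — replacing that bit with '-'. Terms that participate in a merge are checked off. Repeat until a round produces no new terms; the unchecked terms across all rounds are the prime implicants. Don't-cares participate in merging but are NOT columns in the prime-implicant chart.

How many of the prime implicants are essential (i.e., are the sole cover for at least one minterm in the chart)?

3

Round 0: 0000✓ 0001✓ 0010✓ 0101✓ 0111✓ 1000✓ 1001✓ 1010✓ 1011✓ 1100✓ 1101✓
Round 1: -000✓ -001✓ -010✓ -101✓ 0-01✓ 00-0✓ 000-✓ 01-1 1-00✓ 1-01✓ 10-0✓ 10-1✓ 100-✓ 101-✓ 110-✓
Round 2: --01 -0-0 -00- 1-0- 10--
PIs = {--01, -0-0, -00-, 01-1, 1-0-, 10--}
Coverage chart:
  m0: -0-0,-00-
  m1: --01,-00-
  m2: -0-0 ←essential
  m5: --01,01-1
  m7: 01-1 ←essential
  m12: 1-0- ←essential
  m13: --01,1-0-
Essential: -0-0, 01-1, 1-0-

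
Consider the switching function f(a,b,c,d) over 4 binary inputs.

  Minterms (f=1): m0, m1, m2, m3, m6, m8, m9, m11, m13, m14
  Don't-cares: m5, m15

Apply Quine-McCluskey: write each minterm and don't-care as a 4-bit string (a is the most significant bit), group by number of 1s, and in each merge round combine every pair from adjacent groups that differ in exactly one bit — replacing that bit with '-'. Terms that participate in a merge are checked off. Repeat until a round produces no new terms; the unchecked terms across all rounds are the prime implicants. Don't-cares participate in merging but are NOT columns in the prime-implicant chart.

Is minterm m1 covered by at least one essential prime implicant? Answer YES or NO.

YES

size-2^0 implicants → 0000(✓)  0001(✓)  0010(✓)  0011(✓)  0101(✓)  0110(✓)  1000(✓)  1001(✓)  1011(✓)  1101(✓)  1110(✓)  1111(✓)
size-2^1 implicants → -000(✓)  -001(✓)  -011(✓)  -101(✓)  -110  0-01(✓)  0-10  00-0(✓)  00-1(✓)  000-(✓)  001-(✓)  1-01(✓)  1-11(✓)  10-1(✓)  100-(✓)  11-1(✓)  111-
size-2^2 implicants → --01  -0-1  -00-  00--  1--1
Unchecked terms (primes): --01, -0-1, -00-, -110, 0-10, 00--, 1--1, 111-
Minterm coverage:
  m0 ⊆ -00-,00--
  m1 ⊆ --01,-0-1,-00-,00--
  m2 ⊆ 0-10,00--
  m3 ⊆ -0-1,00--
  m6 ⊆ -110,0-10
  m8 ⊆ -00- [E]
  m9 ⊆ --01,-0-1,-00-,1--1
  m11 ⊆ -0-1,1--1
  m13 ⊆ --01,1--1
  m14 ⊆ -110,111-
E = {-00-}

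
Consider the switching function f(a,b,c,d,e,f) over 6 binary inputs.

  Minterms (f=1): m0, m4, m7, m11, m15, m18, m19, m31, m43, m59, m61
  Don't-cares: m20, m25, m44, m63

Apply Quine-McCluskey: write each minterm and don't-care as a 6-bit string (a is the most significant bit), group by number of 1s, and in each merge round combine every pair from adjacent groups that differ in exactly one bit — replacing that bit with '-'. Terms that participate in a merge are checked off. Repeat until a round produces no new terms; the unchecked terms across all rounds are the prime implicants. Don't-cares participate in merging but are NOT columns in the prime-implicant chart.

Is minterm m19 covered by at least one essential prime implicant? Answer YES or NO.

YES

Round 0: 000000✓ 000100✓ 000111✓ 001011✓ 001111✓ 010010✓ 010011✓ 010100✓ 011001 011111✓ 101011✓ 101100 111011✓ 111101✓ 111111✓
Round 1: -01011 -11111 0-0100 0-1111 00-111 000-00 001-11 01001- 1-1011 111-11 1111-1
PIs = {-01011, -11111, 0-0100, 0-1111, 00-111, 000-00, 001-11, 01001-, 011001, 1-1011, 101100, 111-11, 1111-1}
Coverage chart:
  m0: 000-00 ←essential
  m4: 0-0100,000-00
  m7: 00-111 ←essential
  m11: -01011,001-11
  m15: 0-1111,00-111,001-11
  m18: 01001- ←essential
  m19: 01001- ←essential
  m31: -11111,0-1111
  m43: -01011,1-1011
  m59: 1-1011,111-11
  m61: 1111-1 ←essential
Essential: 00-111, 000-00, 01001-, 1111-1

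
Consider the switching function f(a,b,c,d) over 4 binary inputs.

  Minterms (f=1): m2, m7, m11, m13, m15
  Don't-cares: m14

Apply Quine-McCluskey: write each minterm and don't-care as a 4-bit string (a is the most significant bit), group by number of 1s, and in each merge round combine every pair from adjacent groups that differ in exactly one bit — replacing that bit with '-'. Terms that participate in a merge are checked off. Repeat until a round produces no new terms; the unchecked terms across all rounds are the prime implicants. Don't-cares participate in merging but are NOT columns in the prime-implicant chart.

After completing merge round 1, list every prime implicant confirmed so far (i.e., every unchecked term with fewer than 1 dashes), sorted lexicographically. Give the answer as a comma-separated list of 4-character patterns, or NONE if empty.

0010

Round 0: 0010 0111✓ 1011✓ 1101✓ 1110✓ 1111✓
Round 1: -111 1-11 11-1 111-
PIs = {-111, 0010, 1-11, 11-1, 111-}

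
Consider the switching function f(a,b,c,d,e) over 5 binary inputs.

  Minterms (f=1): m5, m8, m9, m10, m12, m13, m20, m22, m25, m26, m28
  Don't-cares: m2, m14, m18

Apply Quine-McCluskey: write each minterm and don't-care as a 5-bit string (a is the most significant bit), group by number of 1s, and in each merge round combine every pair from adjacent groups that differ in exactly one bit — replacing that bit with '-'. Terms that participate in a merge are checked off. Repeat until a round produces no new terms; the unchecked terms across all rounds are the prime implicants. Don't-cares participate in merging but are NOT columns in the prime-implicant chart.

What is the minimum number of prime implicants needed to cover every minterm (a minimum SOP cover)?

6

[col 0] 00010*, 00101*, 01000*, 01001*, 01010*, 01100*, 01101*, 01110*, 10010*, 10100*, 10110*, 11001*, 11010*, 11100*
[col 1] -0010*, -1001, -1010*, -1100, 0-010*, 0-101, 01-00*, 01-01*, 01-10*, 010-0*, 0100-*, 011-0*, 0110-*, 1-010*, 1-100, 10-10, 101-0
[col 2] --010, 01--0, 01-0-
Prime implicants: --010, -1001, -1100, 0-101, 01--0, 01-0-, 1-100, 10-10, 101-0
PI chart (minterm → PIs covering it):
  5 | 0-101  (sole → essential)
  8 | 01--0,01-0-
  9 | -1001,01-0-
  10 | --010,01--0
  12 | -1100,01--0,01-0-
  13 | 0-101,01-0-
  20 | 1-100,101-0
  22 | 10-10,101-0
  25 | -1001  (sole → essential)
  26 | --010  (sole → essential)
  28 | -1100,1-100
Essential prime implicants: --010, -1001, 0-101
Petrick residual → -1100, 01--0, 101-0
Minimum SOP uses 6 PIs: c'de' + bc'd'e + bcd'e' + a'cd'e + a'be' + ab'ce'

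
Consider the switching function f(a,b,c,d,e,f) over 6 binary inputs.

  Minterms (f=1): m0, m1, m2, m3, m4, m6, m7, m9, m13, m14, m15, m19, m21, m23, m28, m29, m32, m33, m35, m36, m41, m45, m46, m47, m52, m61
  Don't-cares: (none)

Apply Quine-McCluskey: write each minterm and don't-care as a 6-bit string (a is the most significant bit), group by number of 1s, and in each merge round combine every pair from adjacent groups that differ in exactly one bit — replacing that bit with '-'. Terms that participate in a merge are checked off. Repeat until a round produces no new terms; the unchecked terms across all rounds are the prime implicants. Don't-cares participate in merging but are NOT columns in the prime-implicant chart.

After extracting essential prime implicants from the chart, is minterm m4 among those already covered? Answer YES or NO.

NO

size-2^0 implicants → 000000(✓)  000001(✓)  000010(✓)  000011(✓)  000100(✓)  000110(✓)  000111(✓)  001001(✓)  001101(✓)  001110(✓)  001111(✓)  010011(✓)  010101(✓)  010111(✓)  011100(✓)  011101(✓)  100000(✓)  100001(✓)  100011(✓)  100100(✓)  101001(✓)  101101(✓)  101110(✓)  101111(✓)  110100(✓)  111101(✓)
size-2^1 implicants → -00000(✓)  -00001(✓)  -00011(✓)  -00100(✓)  -01001(✓)  -01101(✓)  -01110(✓)  -01111(✓)  -11101(✓)  0-0011(✓)  0-0111(✓)  0-1101(✓)  00-001(✓)  00-110(✓)  00-111(✓)  000-00(✓)  000-10(✓)  000-11(✓)  0000-0(✓)  0000-1(✓)  00000-(✓)  00001-(✓)  0001-0(✓)  00011-(✓)  001-01(✓)  0011-1(✓)  00111-(✓)  01-101  010-11(✓)  0101-1  01110-  1-0100  1-1101(✓)  10-001(✓)  100-00(✓)  1000-1(✓)  10000-(✓)  101-01(✓)  1011-1(✓)  10111-(✓)
size-2^2 implicants → --1101  -0-001  -00-00  -000-1  -0000-  -01-01  -011-1  -0111-  0-0-11  00-11-  000--0  000-1-  0000--
Unchecked terms (primes): --1101, -0-001, -00-00, -000-1, -0000-, -01-01, -011-1, -0111-, 0-0-11, 00-11-, 000--0, 000-1-, 0000--, 01-101, 0101-1, 01110-, 1-0100
Minterm coverage:
  m0 ⊆ -00-00,-0000-,000--0,0000--
  m1 ⊆ -0-001,-000-1,-0000-,0000--
  m2 ⊆ 000--0,000-1-,0000--
  m3 ⊆ -000-1,0-0-11,000-1-,0000--
  m4 ⊆ -00-00,000--0
  m6 ⊆ 00-11-,000--0,000-1-
  m7 ⊆ 0-0-11,00-11-,000-1-
  m9 ⊆ -0-001,-01-01
  m13 ⊆ --1101,-01-01,-011-1
  m14 ⊆ -0111-,00-11-
  m15 ⊆ -011-1,-0111-,00-11-
  m19 ⊆ 0-0-11 [E]
  m21 ⊆ 01-101,0101-1
  m23 ⊆ 0-0-11,0101-1
  m28 ⊆ 01110- [E]
  m29 ⊆ --1101,01-101,01110-
  m32 ⊆ -00-00,-0000-
  m33 ⊆ -0-001,-000-1,-0000-
  m35 ⊆ -000-1 [E]
  m36 ⊆ -00-00,1-0100
  m41 ⊆ -0-001,-01-01
  m45 ⊆ --1101,-01-01,-011-1
  m46 ⊆ -0111- [E]
  m47 ⊆ -011-1,-0111-
  m52 ⊆ 1-0100 [E]
  m61 ⊆ --1101 [E]
E = {--1101, -000-1, -0111-, 0-0-11, 01110-, 1-0100}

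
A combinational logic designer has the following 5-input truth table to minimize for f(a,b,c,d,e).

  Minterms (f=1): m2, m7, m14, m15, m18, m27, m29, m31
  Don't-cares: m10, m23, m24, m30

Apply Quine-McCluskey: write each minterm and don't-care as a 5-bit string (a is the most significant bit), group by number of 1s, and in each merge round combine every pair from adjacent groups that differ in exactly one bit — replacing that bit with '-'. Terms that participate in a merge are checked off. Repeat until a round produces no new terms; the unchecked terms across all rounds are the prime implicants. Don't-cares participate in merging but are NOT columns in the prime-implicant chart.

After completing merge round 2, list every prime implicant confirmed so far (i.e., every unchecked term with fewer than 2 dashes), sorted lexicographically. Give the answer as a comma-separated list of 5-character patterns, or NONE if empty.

-0010, 0-010, 01-10, 11-11, 11000, 111-1

[col 0] 00010*, 00111*, 01010*, 01110*, 01111*, 10010*, 10111*, 11000, 11011*, 11101*, 11110*, 11111*
[col 1] -0010, -0111*, -1110*, -1111*, 0-010, 0-111*, 01-10, 0111-*, 1-111*, 11-11, 111-1, 1111-*
[col 2] --111, -111-
Prime implicants: --111, -0010, -111-, 0-010, 01-10, 11-11, 11000, 111-1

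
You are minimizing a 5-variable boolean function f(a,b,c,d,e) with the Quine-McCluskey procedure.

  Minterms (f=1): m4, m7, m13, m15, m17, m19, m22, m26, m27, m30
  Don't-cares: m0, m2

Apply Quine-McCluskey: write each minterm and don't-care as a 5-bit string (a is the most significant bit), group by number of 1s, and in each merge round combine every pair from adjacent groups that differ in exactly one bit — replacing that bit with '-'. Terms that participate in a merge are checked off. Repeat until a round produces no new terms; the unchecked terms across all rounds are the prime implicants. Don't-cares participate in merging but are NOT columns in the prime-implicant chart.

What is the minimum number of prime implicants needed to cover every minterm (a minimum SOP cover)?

6

size-2^0 implicants → 00000(✓)  00010(✓)  00100(✓)  00111(✓)  01101(✓)  01111(✓)  10001(✓)  10011(✓)  10110(✓)  11010(✓)  11011(✓)  11110(✓)
size-2^1 implicants → 0-111  00-00  000-0  011-1  1-011  1-110  100-1  11-10  1101-
Unchecked terms (primes): 0-111, 00-00, 000-0, 011-1, 1-011, 1-110, 100-1, 11-10, 1101-
Minterm coverage:
  m4 ⊆ 00-00 [E]
  m7 ⊆ 0-111 [E]
  m13 ⊆ 011-1 [E]
  m15 ⊆ 0-111,011-1
  m17 ⊆ 100-1 [E]
  m19 ⊆ 1-011,100-1
  m22 ⊆ 1-110 [E]
  m26 ⊆ 11-10,1101-
  m27 ⊆ 1-011,1101-
  m30 ⊆ 1-110,11-10
E = {0-111, 00-00, 011-1, 1-110, 100-1}
Petrick residual → 1101-
Cover = a'cde + a'b'd'e' + a'bce + acde' + ab'c'e + abc'd  |cover|=6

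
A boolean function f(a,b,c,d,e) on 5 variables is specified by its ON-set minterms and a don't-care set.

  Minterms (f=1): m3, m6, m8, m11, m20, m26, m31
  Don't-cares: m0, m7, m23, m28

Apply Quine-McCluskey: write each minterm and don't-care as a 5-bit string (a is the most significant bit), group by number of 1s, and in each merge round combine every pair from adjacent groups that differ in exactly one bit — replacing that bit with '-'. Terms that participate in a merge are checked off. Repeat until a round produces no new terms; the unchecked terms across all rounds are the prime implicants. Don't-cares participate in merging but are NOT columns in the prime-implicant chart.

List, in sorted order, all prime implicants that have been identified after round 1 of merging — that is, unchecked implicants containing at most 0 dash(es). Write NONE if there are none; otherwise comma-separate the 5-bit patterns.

size-2^0 implicants → 00000(✓)  00011(✓)  00110(✓)  00111(✓)  01000(✓)  01011(✓)  10100(✓)  10111(✓)  11010  11100(✓)  11111(✓)
size-2^1 implicants → -0111  0-000  0-011  00-11  0011-  1-100  1-111
Unchecked terms (primes): -0111, 0-000, 0-011, 00-11, 0011-, 1-100, 1-111, 11010

11010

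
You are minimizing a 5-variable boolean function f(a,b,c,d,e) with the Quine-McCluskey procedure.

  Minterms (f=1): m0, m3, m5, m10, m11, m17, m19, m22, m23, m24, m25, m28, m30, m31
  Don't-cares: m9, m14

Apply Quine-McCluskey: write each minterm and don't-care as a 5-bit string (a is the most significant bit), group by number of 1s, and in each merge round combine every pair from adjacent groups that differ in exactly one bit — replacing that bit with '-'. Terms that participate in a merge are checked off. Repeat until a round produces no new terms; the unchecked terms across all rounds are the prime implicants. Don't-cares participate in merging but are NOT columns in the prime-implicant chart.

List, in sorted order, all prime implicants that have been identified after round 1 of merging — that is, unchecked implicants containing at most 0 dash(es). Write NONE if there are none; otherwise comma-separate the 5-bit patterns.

[col 0] 00000, 00011*, 00101, 01001*, 01010*, 01011*, 01110*, 10001*, 10011*, 10110*, 10111*, 11000*, 11001*, 11100*, 11110*, 11111*
[col 1] -0011, -1001, -1110, 0-011, 01-10, 010-1, 0101-, 1-001, 1-110*, 1-111*, 10-11, 100-1, 1011-*, 11-00, 1100-, 111-0, 1111-*
[col 2] 1-11-
Prime implicants: -0011, -1001, -1110, 0-011, 00000, 00101, 01-10, 010-1, 0101-, 1-001, 1-11-, 10-11, 100-1, 11-00, 1100-, 111-0

00000, 00101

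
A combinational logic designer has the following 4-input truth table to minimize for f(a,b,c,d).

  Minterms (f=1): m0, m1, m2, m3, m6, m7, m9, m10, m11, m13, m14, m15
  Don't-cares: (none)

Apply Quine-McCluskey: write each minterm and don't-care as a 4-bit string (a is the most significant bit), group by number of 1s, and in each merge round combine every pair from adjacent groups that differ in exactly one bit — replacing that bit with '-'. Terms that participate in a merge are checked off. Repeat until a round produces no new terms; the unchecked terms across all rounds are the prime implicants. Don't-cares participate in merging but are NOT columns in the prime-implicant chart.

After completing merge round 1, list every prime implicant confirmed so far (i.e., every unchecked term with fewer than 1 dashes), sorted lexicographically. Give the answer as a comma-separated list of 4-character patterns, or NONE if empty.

size-2^0 implicants → 0000(✓)  0001(✓)  0010(✓)  0011(✓)  0110(✓)  0111(✓)  1001(✓)  1010(✓)  1011(✓)  1101(✓)  1110(✓)  1111(✓)
size-2^1 implicants → -001(✓)  -010(✓)  -011(✓)  -110(✓)  -111(✓)  0-10(✓)  0-11(✓)  00-0(✓)  00-1(✓)  000-(✓)  001-(✓)  011-(✓)  1-01(✓)  1-10(✓)  1-11(✓)  10-1(✓)  101-(✓)  11-1(✓)  111-(✓)
size-2^2 implicants → --10(✓)  --11(✓)  -0-1  -01-(✓)  -11-(✓)  0-1-(✓)  00--  1--1  1-1-(✓)
size-2^3 implicants → --1-
Unchecked terms (primes): --1-, -0-1, 00--, 1--1

NONE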